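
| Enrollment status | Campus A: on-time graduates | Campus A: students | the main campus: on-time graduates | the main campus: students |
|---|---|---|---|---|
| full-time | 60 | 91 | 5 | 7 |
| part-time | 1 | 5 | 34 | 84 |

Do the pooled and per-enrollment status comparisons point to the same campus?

Full-time: Campus A 60/91 = 65.9%, the main campus 5/7 = 71.4% → the main campus
Part-time: Campus A 1/5 = 20.0%, the main campus 34/84 = 40.5% → the main campus
Overall: Campus A 61/96 = 63.5%, the main campus 39/91 = 42.9% → Campus A
The main campus wins each enrollment group but Campus A wins overall — the comparison reverses. The main campus's students skew toward part-time, which has a lower base rate.

No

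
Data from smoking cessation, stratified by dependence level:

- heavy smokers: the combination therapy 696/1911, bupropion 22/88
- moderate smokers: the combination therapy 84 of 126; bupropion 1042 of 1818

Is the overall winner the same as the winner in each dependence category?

Heavy smokers: the combination therapy 696/1911 = 36.4%, bupropion 22/88 = 25.0% → the combination therapy
Moderate smokers: the combination therapy 84/126 = 66.7%, bupropion 1042/1818 = 57.3% → the combination therapy
Overall: the combination therapy 780/2037 = 38.3%, bupropion 1064/1906 = 55.8% → bupropion
The combination therapy wins each dependence group but bupropion wins overall — the comparison reverses. The combination therapy's participants skew toward heavy smokers, which has a lower base rate.

No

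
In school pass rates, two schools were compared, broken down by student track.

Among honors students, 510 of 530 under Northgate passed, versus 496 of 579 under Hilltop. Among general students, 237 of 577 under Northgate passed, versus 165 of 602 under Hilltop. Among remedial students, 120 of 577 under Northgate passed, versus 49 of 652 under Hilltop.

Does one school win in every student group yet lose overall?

No

Honors: Northgate 510/530 = 96.2%, Hilltop 496/579 = 85.7% → Northgate
General: Northgate 237/577 = 41.1%, Hilltop 165/602 = 27.4% → Northgate
Remedial: Northgate 120/577 = 20.8%, Hilltop 49/652 = 7.5% → Northgate
Overall: Northgate 867/1684 = 51.5%, Hilltop 710/1833 = 38.7% → Northgate
Northgate wins overall and in every student group — no reversal.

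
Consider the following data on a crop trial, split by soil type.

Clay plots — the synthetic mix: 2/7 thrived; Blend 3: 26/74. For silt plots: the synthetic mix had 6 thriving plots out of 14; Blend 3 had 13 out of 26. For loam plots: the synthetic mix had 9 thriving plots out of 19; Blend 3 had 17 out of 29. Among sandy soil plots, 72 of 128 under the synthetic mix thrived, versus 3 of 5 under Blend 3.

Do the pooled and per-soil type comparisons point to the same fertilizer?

No

Clay: the synthetic mix 2/7 = 28.6%, Blend 3 26/74 = 35.1% → Blend 3
Silt: the synthetic mix 6/14 = 42.9%, Blend 3 13/26 = 50.0% → Blend 3
Loam: the synthetic mix 9/19 = 47.4%, Blend 3 17/29 = 58.6% → Blend 3
Sandy soil: the synthetic mix 72/128 = 56.2%, Blend 3 3/5 = 60.0% → Blend 3
Overall: the synthetic mix 89/168 = 53.0%, Blend 3 59/134 = 44.0% → the synthetic mix
Blend 3 wins each soil group but the synthetic mix wins overall — the comparison reverses. Blend 3's plots skew toward clay, which has a lower base rate.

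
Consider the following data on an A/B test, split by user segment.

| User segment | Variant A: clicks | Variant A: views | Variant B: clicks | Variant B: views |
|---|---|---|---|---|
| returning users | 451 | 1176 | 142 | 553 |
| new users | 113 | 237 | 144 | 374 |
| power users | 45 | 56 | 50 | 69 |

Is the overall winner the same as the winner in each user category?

Yes

Returning users: Variant A 451/1176 = 38.4%, Variant B 142/553 = 25.7% → Variant A
New users: Variant A 113/237 = 47.7%, Variant B 144/374 = 38.5% → Variant A
Power users: Variant A 45/56 = 80.4%, Variant B 50/69 = 72.5% → Variant A
Overall: Variant A 609/1469 = 41.5%, Variant B 336/996 = 33.7% → Variant A
Variant A wins overall and in every user group — no reversal.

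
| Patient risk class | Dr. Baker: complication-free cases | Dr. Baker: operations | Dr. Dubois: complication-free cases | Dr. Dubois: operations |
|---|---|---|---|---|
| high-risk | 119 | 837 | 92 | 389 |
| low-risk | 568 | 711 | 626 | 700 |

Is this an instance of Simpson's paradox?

No

High-risk: Dr. Baker 119/837 = 14.2%, Dr. Dubois 92/389 = 23.7% → Dr. Dubois
Low-risk: Dr. Baker 568/711 = 79.9%, Dr. Dubois 626/700 = 89.4% → Dr. Dubois
Overall: Dr. Baker 687/1548 = 44.4%, Dr. Dubois 718/1089 = 65.9% → Dr. Dubois
Dr. Dubois wins overall and in every patient risk group — no reversal.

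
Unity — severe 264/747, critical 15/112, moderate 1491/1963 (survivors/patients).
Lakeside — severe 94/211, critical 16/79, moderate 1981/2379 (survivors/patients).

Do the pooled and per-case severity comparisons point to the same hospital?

Yes

Severe: Unity 264/747 = 35.3%, Lakeside 94/211 = 44.5% → Lakeside
Critical: Unity 15/112 = 13.4%, Lakeside 16/79 = 20.3% → Lakeside
Moderate: Unity 1491/1963 = 76.0%, Lakeside 1981/2379 = 83.3% → Lakeside
Overall: Unity 1770/2822 = 62.7%, Lakeside 2091/2669 = 78.3% → Lakeside
Lakeside wins overall and in every case group — no reversal.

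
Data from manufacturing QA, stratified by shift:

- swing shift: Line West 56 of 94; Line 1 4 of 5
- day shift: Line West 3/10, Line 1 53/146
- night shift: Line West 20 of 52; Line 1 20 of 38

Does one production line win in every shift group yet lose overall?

Swing shift: Line West 56/94 = 59.6%, Line 1 4/5 = 80.0% → Line 1
Day shift: Line West 3/10 = 30.0%, Line 1 53/146 = 36.3% → Line 1
Night shift: Line West 20/52 = 38.5%, Line 1 20/38 = 52.6% → Line 1
Overall: Line West 79/156 = 50.6%, Line 1 77/189 = 40.7% → Line West
Line 1 wins each shift group but Line West wins overall — the comparison reverses. Line 1's units skew toward day shift, which has a lower base rate.

Yes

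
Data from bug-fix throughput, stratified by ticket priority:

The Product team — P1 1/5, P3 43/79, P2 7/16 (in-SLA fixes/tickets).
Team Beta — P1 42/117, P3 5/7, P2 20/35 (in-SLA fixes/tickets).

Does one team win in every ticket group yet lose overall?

Yes

P1: the Product team 1/5 = 20.0%, Team Beta 42/117 = 35.9% → Team Beta
P3: the Product team 43/79 = 54.4%, Team Beta 5/7 = 71.4% → Team Beta
P2: the Product team 7/16 = 43.8%, Team Beta 20/35 = 57.1% → Team Beta
Overall: the Product team 51/100 = 51.0%, Team Beta 67/159 = 42.1% → the Product team
Team Beta wins each ticket group but the Product team wins overall — the comparison reverses. Team Beta's tickets skew toward P1, which has a lower base rate.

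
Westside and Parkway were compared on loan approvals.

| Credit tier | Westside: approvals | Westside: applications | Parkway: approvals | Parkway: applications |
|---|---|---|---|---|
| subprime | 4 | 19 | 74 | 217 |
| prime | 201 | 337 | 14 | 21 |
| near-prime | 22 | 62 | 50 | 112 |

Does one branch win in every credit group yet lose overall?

Subprime: Westside 4/19 = 21.1%, Parkway 74/217 = 34.1% → Parkway
Prime: Westside 201/337 = 59.6%, Parkway 14/21 = 66.7% → Parkway
Near-prime: Westside 22/62 = 35.5%, Parkway 50/112 = 44.6% → Parkway
Overall: Westside 227/418 = 54.3%, Parkway 138/350 = 39.4% → Westside
Parkway wins each credit group but Westside wins overall — the comparison reverses. Parkway's applications skew toward subprime, which has a lower base rate.

Yes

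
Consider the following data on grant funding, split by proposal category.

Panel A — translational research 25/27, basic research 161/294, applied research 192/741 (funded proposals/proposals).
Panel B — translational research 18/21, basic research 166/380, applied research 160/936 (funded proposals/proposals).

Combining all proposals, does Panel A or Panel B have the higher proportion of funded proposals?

Panel A

Translational research: Panel A 25/27 = 92.6%, Panel B 18/21 = 85.7% → Panel A
Basic research: Panel A 161/294 = 54.8%, Panel B 166/380 = 43.7% → Panel A
Applied research: Panel A 192/741 = 25.9%, Panel B 160/936 = 17.1% → Panel A
Overall: Panel A 378/1062 = 35.6%, Panel B 344/1337 = 25.7% → Panel A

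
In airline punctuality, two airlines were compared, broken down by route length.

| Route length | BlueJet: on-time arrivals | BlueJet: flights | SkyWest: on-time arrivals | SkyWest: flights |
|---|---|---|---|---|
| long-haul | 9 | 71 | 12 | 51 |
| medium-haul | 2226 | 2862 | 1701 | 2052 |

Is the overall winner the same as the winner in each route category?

Yes

Long-haul: BlueJet 9/71 = 12.7%, SkyWest 12/51 = 23.5% → SkyWest
Medium-haul: BlueJet 2226/2862 = 77.8%, SkyWest 1701/2052 = 82.9% → SkyWest
Overall: BlueJet 2235/2933 = 76.2%, SkyWest 1713/2103 = 81.5% → SkyWest
SkyWest wins overall and in every route group — no reversal.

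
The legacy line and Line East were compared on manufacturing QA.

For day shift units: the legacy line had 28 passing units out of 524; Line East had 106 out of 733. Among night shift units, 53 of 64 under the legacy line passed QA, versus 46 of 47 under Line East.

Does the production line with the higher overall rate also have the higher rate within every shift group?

Yes

Day shift: the legacy line 28/524 = 5.3%, Line East 106/733 = 14.5% → Line East
Night shift: the legacy line 53/64 = 82.8%, Line East 46/47 = 97.9% → Line East
Overall: the legacy line 81/588 = 13.8%, Line East 152/780 = 19.5% → Line East
Line East wins overall and in every shift group — no reversal.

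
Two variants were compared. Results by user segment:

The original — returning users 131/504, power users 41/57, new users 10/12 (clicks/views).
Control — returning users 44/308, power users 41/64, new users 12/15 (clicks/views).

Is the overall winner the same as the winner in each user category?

Yes

Returning users: the original 131/504 = 26.0%, Control 44/308 = 14.3% → the original
Power users: the original 41/57 = 71.9%, Control 41/64 = 64.1% → the original
New users: the original 10/12 = 83.3%, Control 12/15 = 80.0% → the original
Overall: the original 182/573 = 31.8%, Control 97/387 = 25.1% → the original
The original wins overall and in every user group — no reversal.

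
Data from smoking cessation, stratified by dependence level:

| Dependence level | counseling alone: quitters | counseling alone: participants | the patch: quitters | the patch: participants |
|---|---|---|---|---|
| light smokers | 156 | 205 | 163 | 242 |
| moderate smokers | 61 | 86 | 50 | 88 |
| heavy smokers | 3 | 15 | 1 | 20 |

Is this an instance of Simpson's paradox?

Light smokers: counseling alone 156/205 = 76.1%, the patch 163/242 = 67.4% → counseling alone
Moderate smokers: counseling alone 61/86 = 70.9%, the patch 50/88 = 56.8% → counseling alone
Heavy smokers: counseling alone 3/15 = 20.0%, the patch 1/20 = 5.0% → counseling alone
Overall: counseling alone 220/306 = 71.9%, the patch 214/350 = 61.1% → counseling alone
Counseling alone wins overall and in every dependence group — no reversal.

No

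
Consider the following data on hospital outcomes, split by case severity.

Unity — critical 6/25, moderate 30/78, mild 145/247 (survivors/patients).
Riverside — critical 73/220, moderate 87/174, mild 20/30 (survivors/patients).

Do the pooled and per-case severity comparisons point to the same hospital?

Critical: Unity 6/25 = 24.0%, Riverside 73/220 = 33.2% → Riverside
Moderate: Unity 30/78 = 38.5%, Riverside 87/174 = 50.0% → Riverside
Mild: Unity 145/247 = 58.7%, Riverside 20/30 = 66.7% → Riverside
Overall: Unity 181/350 = 51.7%, Riverside 180/424 = 42.5% → Unity
Riverside wins each case group but Unity wins overall — the comparison reverses. Riverside's patients skew toward critical, which has a lower base rate.

No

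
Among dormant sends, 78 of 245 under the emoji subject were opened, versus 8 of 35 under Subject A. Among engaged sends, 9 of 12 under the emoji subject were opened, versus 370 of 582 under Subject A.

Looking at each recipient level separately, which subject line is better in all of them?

Dormant: the emoji subject 78/245 = 31.8%, Subject A 8/35 = 22.9% → the emoji subject
Engaged: the emoji subject 9/12 = 75.0%, Subject A 370/582 = 63.6% → the emoji subject
The emoji subject has the higher rate in both groups.

the emoji subject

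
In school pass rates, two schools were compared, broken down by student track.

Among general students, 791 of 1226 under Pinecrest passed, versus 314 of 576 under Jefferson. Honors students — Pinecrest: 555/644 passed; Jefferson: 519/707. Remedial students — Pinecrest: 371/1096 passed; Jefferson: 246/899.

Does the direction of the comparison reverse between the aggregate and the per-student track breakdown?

No

General: Pinecrest 791/1226 = 64.5%, Jefferson 314/576 = 54.5% → Pinecrest
Honors: Pinecrest 555/644 = 86.2%, Jefferson 519/707 = 73.4% → Pinecrest
Remedial: Pinecrest 371/1096 = 33.9%, Jefferson 246/899 = 27.4% → Pinecrest
Overall: Pinecrest 1717/2966 = 57.9%, Jefferson 1079/2182 = 49.5% → Pinecrest
Pinecrest wins overall and in every student group — no reversal.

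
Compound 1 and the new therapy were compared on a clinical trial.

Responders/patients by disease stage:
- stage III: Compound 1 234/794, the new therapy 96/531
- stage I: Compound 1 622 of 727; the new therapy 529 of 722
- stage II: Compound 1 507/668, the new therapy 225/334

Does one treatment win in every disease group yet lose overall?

No

Stage III: Compound 1 234/794 = 29.5%, the new therapy 96/531 = 18.1% → Compound 1
Stage I: Compound 1 622/727 = 85.6%, the new therapy 529/722 = 73.3% → Compound 1
Stage II: Compound 1 507/668 = 75.9%, the new therapy 225/334 = 67.4% → Compound 1
Overall: Compound 1 1363/2189 = 62.3%, the new therapy 850/1587 = 53.6% → Compound 1
Compound 1 wins overall and in every disease group — no reversal.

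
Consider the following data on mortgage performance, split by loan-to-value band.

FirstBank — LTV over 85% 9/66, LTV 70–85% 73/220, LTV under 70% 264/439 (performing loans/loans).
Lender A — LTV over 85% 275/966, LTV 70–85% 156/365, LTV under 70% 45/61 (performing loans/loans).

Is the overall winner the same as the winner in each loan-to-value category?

LTV over 85%: FirstBank 9/66 = 13.6%, Lender A 275/966 = 28.5% → Lender A
LTV 70–85%: FirstBank 73/220 = 33.2%, Lender A 156/365 = 42.7% → Lender A
LTV under 70%: FirstBank 264/439 = 60.1%, Lender A 45/61 = 73.8% → Lender A
Overall: FirstBank 346/725 = 47.7%, Lender A 476/1392 = 34.2% → FirstBank
Lender A wins each loan-to-value group but FirstBank wins overall — the comparison reverses. Lender A's loans skew toward LTV over 85%, which has a lower base rate.

No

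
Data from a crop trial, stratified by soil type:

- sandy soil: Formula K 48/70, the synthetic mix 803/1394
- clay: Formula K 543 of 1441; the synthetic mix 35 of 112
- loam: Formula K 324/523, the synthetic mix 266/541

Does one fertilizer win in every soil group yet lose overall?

Sandy soil: Formula K 48/70 = 68.6%, the synthetic mix 803/1394 = 57.6% → Formula K
Clay: Formula K 543/1441 = 37.7%, the synthetic mix 35/112 = 31.2% → Formula K
Loam: Formula K 324/523 = 62.0%, the synthetic mix 266/541 = 49.2% → Formula K
Overall: Formula K 915/2034 = 45.0%, the synthetic mix 1104/2047 = 53.9% → the synthetic mix
Formula K wins each soil group but the synthetic mix wins overall — the comparison reverses. Formula K's plots skew toward clay, which has a lower base rate.

Yes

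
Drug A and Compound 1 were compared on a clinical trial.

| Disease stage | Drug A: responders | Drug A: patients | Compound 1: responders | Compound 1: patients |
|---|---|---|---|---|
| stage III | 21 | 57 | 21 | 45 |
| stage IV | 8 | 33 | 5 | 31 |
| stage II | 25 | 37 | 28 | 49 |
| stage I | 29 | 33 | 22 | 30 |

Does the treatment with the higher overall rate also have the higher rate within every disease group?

No

Stage III: Drug A 21/57 = 36.8%, Compound 1 21/45 = 46.7% → Compound 1
Stage IV: Drug A 8/33 = 24.2%, Compound 1 5/31 = 16.1% → Drug A
Stage II: Drug A 25/37 = 67.6%, Compound 1 28/49 = 57.1% → Drug A
Stage I: Drug A 29/33 = 87.9%, Compound 1 22/30 = 73.3% → Drug A
Overall: Drug A 83/160 = 51.9%, Compound 1 76/155 = 49.0% → Drug A
Neither sweeps: Drug A wins 3 of 4 groups, Compound 1 wins 1. Drug A wins overall but not every group — no Simpson reversal.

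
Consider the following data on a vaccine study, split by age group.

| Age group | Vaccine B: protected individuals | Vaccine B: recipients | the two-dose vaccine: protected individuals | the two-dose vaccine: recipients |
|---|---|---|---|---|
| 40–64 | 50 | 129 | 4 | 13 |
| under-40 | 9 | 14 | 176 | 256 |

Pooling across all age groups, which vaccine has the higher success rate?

40–64: Vaccine B 50/129 = 38.8%, the two-dose vaccine 4/13 = 30.8% → Vaccine B
Under-40: Vaccine B 9/14 = 64.3%, the two-dose vaccine 176/256 = 68.8% → the two-dose vaccine
Overall: Vaccine B 59/143 = 41.3%, the two-dose vaccine 180/269 = 66.9% → the two-dose vaccine
(Neither sweeps every age group, but the two-dose vaccine has the higher pooled rate.)

the two-dose vaccine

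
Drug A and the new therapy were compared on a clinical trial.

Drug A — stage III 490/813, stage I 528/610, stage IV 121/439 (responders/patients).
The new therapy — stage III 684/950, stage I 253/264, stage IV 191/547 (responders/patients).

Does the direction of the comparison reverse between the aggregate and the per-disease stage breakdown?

Stage III: Drug A 490/813 = 60.3%, the new therapy 684/950 = 72.0% → the new therapy
Stage I: Drug A 528/610 = 86.6%, the new therapy 253/264 = 95.8% → the new therapy
Stage IV: Drug A 121/439 = 27.6%, the new therapy 191/547 = 34.9% → the new therapy
Overall: Drug A 1139/1862 = 61.2%, the new therapy 1128/1761 = 64.1% → the new therapy
The new therapy wins overall and in every disease group — no reversal.

No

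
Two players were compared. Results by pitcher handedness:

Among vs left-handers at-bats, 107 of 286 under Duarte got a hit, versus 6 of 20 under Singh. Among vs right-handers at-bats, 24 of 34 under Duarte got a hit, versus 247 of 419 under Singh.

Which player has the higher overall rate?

Vs left-handers: Duarte 107/286 = 37.4%, Singh 6/20 = 30.0% → Duarte
Vs right-handers: Duarte 24/34 = 70.6%, Singh 247/419 = 58.9% → Duarte
Overall: Duarte 131/320 = 40.9%, Singh 253/439 = 57.6% → Singh
(Duarte wins every pitcher group but Singh wins overall — Duarte's at-bats skew toward the low-rate vs left-handers group.)

Singh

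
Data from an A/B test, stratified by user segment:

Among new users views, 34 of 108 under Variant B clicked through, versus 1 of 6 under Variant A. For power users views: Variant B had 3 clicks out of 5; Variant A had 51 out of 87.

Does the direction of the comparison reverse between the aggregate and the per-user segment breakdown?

Yes

New users: Variant B 34/108 = 31.5%, Variant A 1/6 = 16.7% → Variant B
Power users: Variant B 3/5 = 60.0%, Variant A 51/87 = 58.6% → Variant B
Overall: Variant B 37/113 = 32.7%, Variant A 52/93 = 55.9% → Variant A
Variant B wins each user group but Variant A wins overall — the comparison reverses. Variant B's views skew toward new users, which has a lower base rate.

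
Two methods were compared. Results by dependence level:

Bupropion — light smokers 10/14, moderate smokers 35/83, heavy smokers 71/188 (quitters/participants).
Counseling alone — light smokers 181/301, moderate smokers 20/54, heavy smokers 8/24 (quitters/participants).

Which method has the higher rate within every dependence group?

bupropion

Light smokers: bupropion 10/14 = 71.4%, counseling alone 181/301 = 60.1% → bupropion
Moderate smokers: bupropion 35/83 = 42.2%, counseling alone 20/54 = 37.0% → bupropion
Heavy smokers: bupropion 71/188 = 37.8%, counseling alone 8/24 = 33.3% → bupropion
Bupropion has the higher rate in all 3 groups.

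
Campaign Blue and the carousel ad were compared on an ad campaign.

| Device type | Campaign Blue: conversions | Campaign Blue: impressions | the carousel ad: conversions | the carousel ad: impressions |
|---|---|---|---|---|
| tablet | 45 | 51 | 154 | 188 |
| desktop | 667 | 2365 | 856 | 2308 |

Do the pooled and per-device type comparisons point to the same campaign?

Tablet: Campaign Blue 45/51 = 88.2%, the carousel ad 154/188 = 81.9% → Campaign Blue
Desktop: Campaign Blue 667/2365 = 28.2%, the carousel ad 856/2308 = 37.1% → the carousel ad
Overall: Campaign Blue 712/2416 = 29.5%, the carousel ad 1010/2496 = 40.5% → the carousel ad
Neither sweeps: Campaign Blue wins 1 of 2 groups, the carousel ad wins 1. The carousel ad wins overall but not every group — no Simpson reversal.

No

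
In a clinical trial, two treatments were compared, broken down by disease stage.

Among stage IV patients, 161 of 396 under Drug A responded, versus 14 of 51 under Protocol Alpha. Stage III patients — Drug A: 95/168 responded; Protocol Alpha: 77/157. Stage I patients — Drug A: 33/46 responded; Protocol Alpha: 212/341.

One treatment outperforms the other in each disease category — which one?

Drug A

Stage IV: Drug A 161/396 = 40.7%, Protocol Alpha 14/51 = 27.5% → Drug A
Stage III: Drug A 95/168 = 56.5%, Protocol Alpha 77/157 = 49.0% → Drug A
Stage I: Drug A 33/46 = 71.7%, Protocol Alpha 212/341 = 62.2% → Drug A
Drug A has the higher rate in all 3 groups.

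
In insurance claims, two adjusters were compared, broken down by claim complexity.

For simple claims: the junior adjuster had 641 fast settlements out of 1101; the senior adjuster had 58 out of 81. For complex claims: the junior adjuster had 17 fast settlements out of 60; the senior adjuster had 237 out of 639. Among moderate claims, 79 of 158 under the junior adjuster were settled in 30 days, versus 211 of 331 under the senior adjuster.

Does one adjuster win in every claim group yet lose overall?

Simple: the junior adjuster 641/1101 = 58.2%, the senior adjuster 58/81 = 71.6% → the senior adjuster
Complex: the junior adjuster 17/60 = 28.3%, the senior adjuster 237/639 = 37.1% → the senior adjuster
Moderate: the junior adjuster 79/158 = 50.0%, the senior adjuster 211/331 = 63.7% → the senior adjuster
Overall: the junior adjuster 737/1319 = 55.9%, the senior adjuster 506/1051 = 48.1% → the junior adjuster
The senior adjuster wins each claim group but the junior adjuster wins overall — the comparison reverses. The senior adjuster's claims skew toward complex, which has a lower base rate.

Yes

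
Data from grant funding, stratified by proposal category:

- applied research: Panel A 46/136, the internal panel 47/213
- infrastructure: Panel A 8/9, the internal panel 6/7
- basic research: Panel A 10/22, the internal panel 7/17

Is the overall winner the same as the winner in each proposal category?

Applied research: Panel A 46/136 = 33.8%, the internal panel 47/213 = 22.1% → Panel A
Infrastructure: Panel A 8/9 = 88.9%, the internal panel 6/7 = 85.7% → Panel A
Basic research: Panel A 10/22 = 45.5%, the internal panel 7/17 = 41.2% → Panel A
Overall: Panel A 64/167 = 38.3%, the internal panel 60/237 = 25.3% → Panel A
Panel A wins overall and in every proposal group — no reversal.

Yes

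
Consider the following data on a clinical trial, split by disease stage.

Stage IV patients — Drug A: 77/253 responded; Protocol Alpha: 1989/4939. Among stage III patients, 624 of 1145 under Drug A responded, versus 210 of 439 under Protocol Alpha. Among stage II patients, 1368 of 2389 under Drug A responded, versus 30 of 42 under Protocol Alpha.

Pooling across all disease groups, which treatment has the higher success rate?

Stage IV: Drug A 77/253 = 30.4%, Protocol Alpha 1989/4939 = 40.3% → Protocol Alpha
Stage III: Drug A 624/1145 = 54.5%, Protocol Alpha 210/439 = 47.8% → Drug A
Stage II: Drug A 1368/2389 = 57.3%, Protocol Alpha 30/42 = 71.4% → Protocol Alpha
Overall: Drug A 2069/3787 = 54.6%, Protocol Alpha 2229/5420 = 41.1% → Drug A
(Neither sweeps every disease group, but Drug A has the higher pooled rate.)

Drug A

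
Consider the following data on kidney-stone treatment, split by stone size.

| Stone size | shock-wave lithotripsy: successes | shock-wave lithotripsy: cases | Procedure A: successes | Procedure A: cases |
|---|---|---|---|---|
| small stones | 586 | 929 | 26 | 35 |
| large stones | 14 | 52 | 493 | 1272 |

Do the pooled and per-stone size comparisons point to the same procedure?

No

Small stones: shock-wave lithotripsy 586/929 = 63.1%, Procedure A 26/35 = 74.3% → Procedure A
Large stones: shock-wave lithotripsy 14/52 = 26.9%, Procedure A 493/1272 = 38.8% → Procedure A
Overall: shock-wave lithotripsy 600/981 = 61.2%, Procedure A 519/1307 = 39.7% → shock-wave lithotripsy
Procedure A wins each stone group but shock-wave lithotripsy wins overall — the comparison reverses. Procedure A's cases skew toward large stones, which has a lower base rate.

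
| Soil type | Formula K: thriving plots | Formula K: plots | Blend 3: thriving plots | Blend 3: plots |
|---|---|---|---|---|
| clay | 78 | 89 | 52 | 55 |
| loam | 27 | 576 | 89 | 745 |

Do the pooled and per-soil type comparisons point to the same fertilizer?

Clay: Formula K 78/89 = 87.6%, Blend 3 52/55 = 94.5% → Blend 3
Loam: Formula K 27/576 = 4.7%, Blend 3 89/745 = 11.9% → Blend 3
Overall: Formula K 105/665 = 15.8%, Blend 3 141/800 = 17.6% → Blend 3
Blend 3 wins overall and in every soil group — no reversal.

Yes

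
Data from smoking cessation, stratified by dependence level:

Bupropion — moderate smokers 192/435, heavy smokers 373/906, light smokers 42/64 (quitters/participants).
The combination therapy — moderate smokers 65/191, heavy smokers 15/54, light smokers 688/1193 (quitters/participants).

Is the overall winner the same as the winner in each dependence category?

No

Moderate smokers: bupropion 192/435 = 44.1%, the combination therapy 65/191 = 34.0% → bupropion
Heavy smokers: bupropion 373/906 = 41.2%, the combination therapy 15/54 = 27.8% → bupropion
Light smokers: bupropion 42/64 = 65.6%, the combination therapy 688/1193 = 57.7% → bupropion
Overall: bupropion 607/1405 = 43.2%, the combination therapy 768/1438 = 53.4% → the combination therapy
Bupropion wins each dependence group but the combination therapy wins overall — the comparison reverses. Bupropion's participants skew toward heavy smokers, which has a lower base rate.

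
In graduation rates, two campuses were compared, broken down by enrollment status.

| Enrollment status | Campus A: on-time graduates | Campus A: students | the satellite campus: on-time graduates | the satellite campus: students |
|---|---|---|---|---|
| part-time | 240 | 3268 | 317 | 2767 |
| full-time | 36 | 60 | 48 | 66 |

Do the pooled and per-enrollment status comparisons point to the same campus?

Part-time: Campus A 240/3268 = 7.3%, the satellite campus 317/2767 = 11.5% → the satellite campus
Full-time: Campus A 36/60 = 60.0%, the satellite campus 48/66 = 72.7% → the satellite campus
Overall: Campus A 276/3328 = 8.3%, the satellite campus 365/2833 = 12.9% → the satellite campus
The satellite campus wins overall and in every enrollment group — no reversal.

Yes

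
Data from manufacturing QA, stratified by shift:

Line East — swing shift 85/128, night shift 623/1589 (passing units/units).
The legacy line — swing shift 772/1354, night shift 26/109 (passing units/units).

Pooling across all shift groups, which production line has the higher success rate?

the legacy line

Swing shift: Line East 85/128 = 66.4%, the legacy line 772/1354 = 57.0% → Line East
Night shift: Line East 623/1589 = 39.2%, the legacy line 26/109 = 23.9% → Line East
Overall: Line East 708/1717 = 41.2%, the legacy line 798/1463 = 54.5% → the legacy line
(Line East wins every shift group but the legacy line wins overall — Line East's units skew toward the low-rate night shift group.)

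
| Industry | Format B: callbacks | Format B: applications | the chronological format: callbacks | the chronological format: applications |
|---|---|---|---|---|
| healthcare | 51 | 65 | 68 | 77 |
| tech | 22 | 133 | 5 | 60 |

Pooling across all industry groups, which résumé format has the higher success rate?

the chronological format

Healthcare: Format B 51/65 = 78.5%, the chronological format 68/77 = 88.3% → the chronological format
Tech: Format B 22/133 = 16.5%, the chronological format 5/60 = 8.3% → Format B
Overall: Format B 73/198 = 36.9%, the chronological format 73/137 = 53.3% → the chronological format
(Neither sweeps every industry group, but the chronological format has the higher pooled rate.)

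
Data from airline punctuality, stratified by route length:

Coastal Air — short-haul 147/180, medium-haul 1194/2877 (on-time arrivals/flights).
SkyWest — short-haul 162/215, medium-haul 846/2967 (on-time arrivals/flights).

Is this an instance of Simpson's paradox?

Short-haul: Coastal Air 147/180 = 81.7%, SkyWest 162/215 = 75.3% → Coastal Air
Medium-haul: Coastal Air 1194/2877 = 41.5%, SkyWest 846/2967 = 28.5% → Coastal Air
Overall: Coastal Air 1341/3057 = 43.9%, SkyWest 1008/3182 = 31.7% → Coastal Air
Coastal Air wins overall and in every route group — no reversal.

No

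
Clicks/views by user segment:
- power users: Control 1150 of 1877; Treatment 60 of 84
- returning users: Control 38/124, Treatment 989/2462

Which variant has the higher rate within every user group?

Power users: Control 1150/1877 = 61.3%, Treatment 60/84 = 71.4% → Treatment
Returning users: Control 38/124 = 30.6%, Treatment 989/2462 = 40.2% → Treatment
Treatment has the higher rate in both groups.

Treatment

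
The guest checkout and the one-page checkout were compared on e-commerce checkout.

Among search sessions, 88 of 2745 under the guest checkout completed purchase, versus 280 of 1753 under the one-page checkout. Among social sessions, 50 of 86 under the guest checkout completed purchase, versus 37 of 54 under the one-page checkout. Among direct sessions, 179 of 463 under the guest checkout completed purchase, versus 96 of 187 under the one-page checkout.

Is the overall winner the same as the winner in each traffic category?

Yes

Search: the guest checkout 88/2745 = 3.2%, the one-page checkout 280/1753 = 16.0% → the one-page checkout
Social: the guest checkout 50/86 = 58.1%, the one-page checkout 37/54 = 68.5% → the one-page checkout
Direct: the guest checkout 179/463 = 38.7%, the one-page checkout 96/187 = 51.3% → the one-page checkout
Overall: the guest checkout 317/3294 = 9.6%, the one-page checkout 413/1994 = 20.7% → the one-page checkout
The one-page checkout wins overall and in every traffic group — no reversal.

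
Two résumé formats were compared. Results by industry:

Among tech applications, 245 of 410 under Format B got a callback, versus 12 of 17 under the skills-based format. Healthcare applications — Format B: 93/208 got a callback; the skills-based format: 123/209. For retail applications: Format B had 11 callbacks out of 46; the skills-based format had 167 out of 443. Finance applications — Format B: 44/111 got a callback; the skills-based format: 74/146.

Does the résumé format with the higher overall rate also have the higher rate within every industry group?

Tech: Format B 245/410 = 59.8%, the skills-based format 12/17 = 70.6% → the skills-based format
Healthcare: Format B 93/208 = 44.7%, the skills-based format 123/209 = 58.9% → the skills-based format
Retail: Format B 11/46 = 23.9%, the skills-based format 167/443 = 37.7% → the skills-based format
Finance: Format B 44/111 = 39.6%, the skills-based format 74/146 = 50.7% → the skills-based format
Overall: Format B 393/775 = 50.7%, the skills-based format 376/815 = 46.1% → Format B
The skills-based format wins each industry group but Format B wins overall — the comparison reverses. The skills-based format's applications skew toward retail, which has a lower base rate.

No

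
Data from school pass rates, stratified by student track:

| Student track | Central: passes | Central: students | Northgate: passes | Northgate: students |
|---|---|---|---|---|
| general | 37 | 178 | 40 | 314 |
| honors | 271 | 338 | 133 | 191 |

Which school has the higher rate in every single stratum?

Central

General: Central 37/178 = 20.8%, Northgate 40/314 = 12.7% → Central
Honors: Central 271/338 = 80.2%, Northgate 133/191 = 69.6% → Central
Central has the higher rate in both groups.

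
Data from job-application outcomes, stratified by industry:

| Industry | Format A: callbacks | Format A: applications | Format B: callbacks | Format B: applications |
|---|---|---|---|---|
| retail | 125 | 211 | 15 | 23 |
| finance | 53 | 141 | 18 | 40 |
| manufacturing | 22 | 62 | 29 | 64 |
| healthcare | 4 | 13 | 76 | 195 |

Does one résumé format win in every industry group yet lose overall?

Retail: Format A 125/211 = 59.2%, Format B 15/23 = 65.2% → Format B
Finance: Format A 53/141 = 37.6%, Format B 18/40 = 45.0% → Format B
Manufacturing: Format A 22/62 = 35.5%, Format B 29/64 = 45.3% → Format B
Healthcare: Format A 4/13 = 30.8%, Format B 76/195 = 39.0% → Format B
Overall: Format A 204/427 = 47.8%, Format B 138/322 = 42.9% → Format A
Format B wins each industry group but Format A wins overall — the comparison reverses. Format B's applications skew toward healthcare, which has a lower base rate.

Yes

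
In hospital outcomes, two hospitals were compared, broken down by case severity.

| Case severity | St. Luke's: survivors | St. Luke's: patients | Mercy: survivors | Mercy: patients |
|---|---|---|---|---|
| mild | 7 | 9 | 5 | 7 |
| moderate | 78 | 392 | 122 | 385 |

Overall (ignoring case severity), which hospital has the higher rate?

Mild: St. Luke's 7/9 = 77.8%, Mercy 5/7 = 71.4% → St. Luke's
Moderate: St. Luke's 78/392 = 19.9%, Mercy 122/385 = 31.7% → Mercy
Overall: St. Luke's 85/401 = 21.2%, Mercy 127/392 = 32.4% → Mercy
(Neither sweeps every case group, but Mercy has the higher pooled rate.)

Mercy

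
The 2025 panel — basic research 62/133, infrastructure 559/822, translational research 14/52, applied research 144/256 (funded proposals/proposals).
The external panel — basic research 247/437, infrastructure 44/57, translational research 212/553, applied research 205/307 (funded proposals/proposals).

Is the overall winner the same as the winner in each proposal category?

Basic research: the 2025 panel 62/133 = 46.6%, the external panel 247/437 = 56.5% → the external panel
Infrastructure: the 2025 panel 559/822 = 68.0%, the external panel 44/57 = 77.2% → the external panel
Translational research: the 2025 panel 14/52 = 26.9%, the external panel 212/553 = 38.3% → the external panel
Applied research: the 2025 panel 144/256 = 56.2%, the external panel 205/307 = 66.8% → the external panel
Overall: the 2025 panel 779/1263 = 61.7%, the external panel 708/1354 = 52.3% → the 2025 panel
The external panel wins each proposal group but the 2025 panel wins overall — the comparison reverses. The external panel's proposals skew toward translational research, which has a lower base rate.

No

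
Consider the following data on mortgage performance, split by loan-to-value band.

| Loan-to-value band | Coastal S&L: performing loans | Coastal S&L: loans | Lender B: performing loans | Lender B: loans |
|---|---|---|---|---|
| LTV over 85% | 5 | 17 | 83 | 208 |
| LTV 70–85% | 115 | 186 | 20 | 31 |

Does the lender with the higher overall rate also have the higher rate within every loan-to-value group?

No

LTV over 85%: Coastal S&L 5/17 = 29.4%, Lender B 83/208 = 39.9% → Lender B
LTV 70–85%: Coastal S&L 115/186 = 61.8%, Lender B 20/31 = 64.5% → Lender B
Overall: Coastal S&L 120/203 = 59.1%, Lender B 103/239 = 43.1% → Coastal S&L
Lender B wins each loan-to-value group but Coastal S&L wins overall — the comparison reverses. Lender B's loans skew toward LTV over 85%, which has a lower base rate.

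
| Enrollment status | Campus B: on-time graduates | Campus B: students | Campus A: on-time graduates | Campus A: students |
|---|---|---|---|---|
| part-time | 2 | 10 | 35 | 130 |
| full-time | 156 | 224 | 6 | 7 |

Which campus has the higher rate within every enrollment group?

Part-time: Campus B 2/10 = 20.0%, Campus A 35/130 = 26.9% → Campus A
Full-time: Campus B 156/224 = 69.6%, Campus A 6/7 = 85.7% → Campus A
Campus A has the higher rate in both groups.

Campus A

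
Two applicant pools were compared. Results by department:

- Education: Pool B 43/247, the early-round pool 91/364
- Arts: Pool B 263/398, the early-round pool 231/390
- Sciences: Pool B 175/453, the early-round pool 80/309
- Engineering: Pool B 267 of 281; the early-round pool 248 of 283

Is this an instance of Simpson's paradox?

No

Education: Pool B 43/247 = 17.4%, the early-round pool 91/364 = 25.0% → the early-round pool
Arts: Pool B 263/398 = 66.1%, the early-round pool 231/390 = 59.2% → Pool B
Sciences: Pool B 175/453 = 38.6%, the early-round pool 80/309 = 25.9% → Pool B
Engineering: Pool B 267/281 = 95.0%, the early-round pool 248/283 = 87.6% → Pool B
Overall: Pool B 748/1379 = 54.2%, the early-round pool 650/1346 = 48.3% → Pool B
Neither sweeps: Pool B wins 3 of 4 groups, the early-round pool wins 1. Pool B wins overall but not every group — no Simpson reversal.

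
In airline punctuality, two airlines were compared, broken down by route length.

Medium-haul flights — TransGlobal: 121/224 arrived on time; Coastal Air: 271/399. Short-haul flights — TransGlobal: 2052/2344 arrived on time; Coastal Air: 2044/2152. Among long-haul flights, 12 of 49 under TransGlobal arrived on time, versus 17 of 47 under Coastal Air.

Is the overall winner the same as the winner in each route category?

Medium-haul: TransGlobal 121/224 = 54.0%, Coastal Air 271/399 = 67.9% → Coastal Air
Short-haul: TransGlobal 2052/2344 = 87.5%, Coastal Air 2044/2152 = 95.0% → Coastal Air
Long-haul: TransGlobal 12/49 = 24.5%, Coastal Air 17/47 = 36.2% → Coastal Air
Overall: TransGlobal 2185/2617 = 83.5%, Coastal Air 2332/2598 = 89.8% → Coastal Air
Coastal Air wins overall and in every route group — no reversal.

Yes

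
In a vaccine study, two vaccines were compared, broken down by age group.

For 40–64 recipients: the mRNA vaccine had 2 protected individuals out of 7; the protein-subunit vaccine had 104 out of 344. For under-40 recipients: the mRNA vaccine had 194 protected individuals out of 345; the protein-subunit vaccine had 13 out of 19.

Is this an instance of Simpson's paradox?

Yes

40–64: the mRNA vaccine 2/7 = 28.6%, the protein-subunit vaccine 104/344 = 30.2% → the protein-subunit vaccine
Under-40: the mRNA vaccine 194/345 = 56.2%, the protein-subunit vaccine 13/19 = 68.4% → the protein-subunit vaccine
Overall: the mRNA vaccine 196/352 = 55.7%, the protein-subunit vaccine 117/363 = 32.2% → the mRNA vaccine
The protein-subunit vaccine wins each age group but the mRNA vaccine wins overall — the comparison reverses. The protein-subunit vaccine's recipients skew toward 40–64, which has a lower base rate.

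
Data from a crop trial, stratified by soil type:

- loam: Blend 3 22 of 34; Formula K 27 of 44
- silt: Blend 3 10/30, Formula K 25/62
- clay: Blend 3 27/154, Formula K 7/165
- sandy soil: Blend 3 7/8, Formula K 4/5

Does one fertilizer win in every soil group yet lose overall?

No

Loam: Blend 3 22/34 = 64.7%, Formula K 27/44 = 61.4% → Blend 3
Silt: Blend 3 10/30 = 33.3%, Formula K 25/62 = 40.3% → Formula K
Clay: Blend 3 27/154 = 17.5%, Formula K 7/165 = 4.2% → Blend 3
Sandy soil: Blend 3 7/8 = 87.5%, Formula K 4/5 = 80.0% → Blend 3
Overall: Blend 3 66/226 = 29.2%, Formula K 63/276 = 22.8% → Blend 3
Neither sweeps: Blend 3 wins 3 of 4 groups, Formula K wins 1. Blend 3 wins overall but not every group — no Simpson reversal.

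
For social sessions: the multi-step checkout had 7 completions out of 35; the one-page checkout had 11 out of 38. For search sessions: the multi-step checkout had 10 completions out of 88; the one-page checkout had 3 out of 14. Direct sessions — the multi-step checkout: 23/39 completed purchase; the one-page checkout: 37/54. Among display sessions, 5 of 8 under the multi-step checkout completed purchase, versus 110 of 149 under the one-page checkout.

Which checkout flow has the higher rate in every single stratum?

Social: the multi-step checkout 7/35 = 20.0%, the one-page checkout 11/38 = 28.9% → the one-page checkout
Search: the multi-step checkout 10/88 = 11.4%, the one-page checkout 3/14 = 21.4% → the one-page checkout
Direct: the multi-step checkout 23/39 = 59.0%, the one-page checkout 37/54 = 68.5% → the one-page checkout
Display: the multi-step checkout 5/8 = 62.5%, the one-page checkout 110/149 = 73.8% → the one-page checkout
The one-page checkout has the higher rate in all 4 groups.

the one-page checkout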